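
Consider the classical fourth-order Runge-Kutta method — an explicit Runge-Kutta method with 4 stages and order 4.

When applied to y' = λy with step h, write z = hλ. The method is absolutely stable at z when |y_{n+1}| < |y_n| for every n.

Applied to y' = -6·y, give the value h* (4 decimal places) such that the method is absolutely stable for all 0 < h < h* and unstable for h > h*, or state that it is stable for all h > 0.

Set f=λy, z=hλ:
  order 4, 4-stage ⇒ R(z)=1+z+z^2/2+z^3/6+z^4/24
  (e.g. R(-1.57)=0.27062, |R|=0.27062)

Boundary: |R(x)|=1, x<0.
x=-1.57: |R|=0.2706
|R(-3.01)|=1.3951 |R(-2.26)|=0.4569 |R(-1.49)|=0.2741
Bisect:
  x_lo=-3.3142 |R|=2.1377  x_hi=-0.1098 |R|=0.8960
  mid=-1.71200 |R|=0.27511 →hi
  mid=-2.51312 |R|=0.66143 →hi
  mid=-2.91368 |R|=1.21147 →lo
  mid=-2.71340 |R|=0.89691 →hi
  mid=-2.81354 |R|=1.04344 →lo
  mid=-2.76347 |R|=0.96760 →hi
  mid=-2.78851 |R|=1.00486 →lo
  mid=-2.77599 |R|=0.98607 →hi
  mid=-2.78225 |R|=0.99542 →hi
  mid=-2.78538 |R|=1.00013 →lo
  ...
  [-2.78538,-2.78518] ⇒ x*=-2.7853
So |R|<1 on (-2.7853, 0).

(-2.7853,0); λ=-6 ⇒ h* = 0.4642.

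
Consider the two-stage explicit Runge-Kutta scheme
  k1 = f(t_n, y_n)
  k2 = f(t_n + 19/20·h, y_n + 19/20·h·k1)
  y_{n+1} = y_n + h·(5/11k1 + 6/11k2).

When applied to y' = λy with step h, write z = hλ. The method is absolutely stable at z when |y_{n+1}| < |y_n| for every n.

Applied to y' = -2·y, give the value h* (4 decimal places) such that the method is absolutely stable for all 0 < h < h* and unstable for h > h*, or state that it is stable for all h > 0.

Set f=λy, z=hλ:
  k1=λy_n ⇒ h·k1=z·y_n;  k2=λ(1+19/20z)y_n ⇒ h·k2=z(1+19/20z)y_n
  y_{n+1}/y_n = 1 + 5/11z + 6/11z(1+19/20z) = 1 + z + 57/110z²
  R(z) = 1 + z + 57/110z².

Boundary: |R(x)|=1, x<0.
x=-0.9: |R|=0.5197
R=1: x+57/110x²=0 ⇒ x=−110/57=-1.9298; min R=1−1/(4·57/110)=0.5175>−1
Confirm numerically:
  x=-1.612: |R|=0.73452 <1
  x=-1.051: |R|=0.52138 <1
  x=-0.887: |R|=0.52069 <1
  x=-0.878: |R|=0.52146 <1
  x=-2.464: |R|=1.68204 >1
  x=-2.357: |R|=1.52173 >1
Interval (-1.9298, 0).

(-1.9298,0); λ=-2 ⇒ h* = (110/57)/2 = 0.9649.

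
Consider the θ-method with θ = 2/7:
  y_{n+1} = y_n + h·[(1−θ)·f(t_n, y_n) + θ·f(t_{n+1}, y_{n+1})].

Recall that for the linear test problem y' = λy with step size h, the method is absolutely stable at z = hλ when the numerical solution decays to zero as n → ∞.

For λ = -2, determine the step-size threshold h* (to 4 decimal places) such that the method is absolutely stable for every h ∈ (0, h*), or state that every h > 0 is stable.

(-4.6667,0); λ=-2 ⇒ h* = (14/3)/2 = 2.3333.

With y'=λy (z=hλ):
  y_{n+1} = y_n + z·[5/7·y_n + 2/7·y_{n+1}] ⇒ (1 − 2/7z)y_{n+1} = (1 + 5/7z)y_n
  ⇒ R(z) = (1 + 5/7z)/(1 − 2/7z).

Solve |R(x)|<1 on ℝ⁻.
x=-1.3: |R|=0.0521
R=−1: 1+5/7x = −1+2/7x ⇒ -3/7x=2 ⇒ x=2/(-3/7)=-4.6667
Confirm numerically:
  x=-4.409: |R|=0.95113 <1
  x=-4.346: |R|=0.93869 <1
  x=-2.545: |R|=0.47353 <1
  x=-5.058: |R|=1.06859 >1
  x=-4.743: |R|=1.01389 >1
Stable set (-4.6667, 0).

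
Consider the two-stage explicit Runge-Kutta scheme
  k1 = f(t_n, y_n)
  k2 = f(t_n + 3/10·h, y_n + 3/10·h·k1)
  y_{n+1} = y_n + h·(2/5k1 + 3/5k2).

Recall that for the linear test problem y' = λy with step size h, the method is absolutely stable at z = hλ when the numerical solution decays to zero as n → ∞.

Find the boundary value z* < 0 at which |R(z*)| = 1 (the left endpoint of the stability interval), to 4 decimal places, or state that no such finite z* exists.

On y'=λy, z=hλ:
  k1=λy_n ⇒ h·k1=z·y_n;  k2=λ(1+3/10z)y_n ⇒ h·k2=z(1+3/10z)y_n
  y_{n+1}/y_n = 1 + 2/5z + 3/5z(1+3/10z) = 1 + z + 9/50z²
  R(z) = 1 + z + 9/50z².

Find x<0 with |R(x)|<1.
x=-0.87: |R|=0.2662
R=1: x+9/50x²=0 ⇒ x=−50/9=-5.5556; min R=1−1/(4·9/50)=-0.3889>−1
Confirm numerically:
  x=-4.779: |R|=0.33199 <1
  x=-3.492: |R|=0.29707 <1
  x=-3.372: |R|=0.32533 <1
  x=-6.139: |R|=1.64472 >1
  x=-6.031: |R|=1.51613 >1
So |R|<1 on (-5.5556, 0).

left endpoint -5.5556.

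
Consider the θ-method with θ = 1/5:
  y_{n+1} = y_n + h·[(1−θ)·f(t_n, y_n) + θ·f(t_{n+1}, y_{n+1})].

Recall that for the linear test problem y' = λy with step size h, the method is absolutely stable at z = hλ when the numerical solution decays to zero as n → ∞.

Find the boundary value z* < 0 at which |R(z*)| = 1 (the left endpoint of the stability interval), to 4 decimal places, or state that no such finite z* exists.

Test eqn y'=λy, z=hλ:
  y_{n+1} = y_n + z·[4/5·y_n + 1/5·y_{n+1}] ⇒ (1 − 1/5z)y_{n+1} = (1 + 4/5z)y_n
  so R(z) = (1 + 4/5z)/(1 − 1/5z).

Boundary: |R(x)|=1, x<0.
x=-1.25: |R|=0.0000
R=−1: 1+4/5x = −1+1/5x ⇒ -3/5x=2 ⇒ x=2/(-3/5)=-3.3333
Confirm numerically:
  x=-3.281: |R|=0.98104 <1
  x=-2.466: |R|=0.65149 <1
  x=-1.904: |R|=0.37891 <1
  x=-3.635: |R|=1.10481 >1
  x=-3.566: |R|=1.08148 >1
Stable set (-3.3333, 0).

z* = -3.3333.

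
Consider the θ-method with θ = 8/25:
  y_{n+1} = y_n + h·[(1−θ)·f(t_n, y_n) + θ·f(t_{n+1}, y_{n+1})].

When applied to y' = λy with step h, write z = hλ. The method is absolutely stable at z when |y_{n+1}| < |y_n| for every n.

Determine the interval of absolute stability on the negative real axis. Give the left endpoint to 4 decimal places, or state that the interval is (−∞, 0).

(-5.5556, 0).

With y'=λy (z=hλ):
  y_{n+1} = y_n + z·[17/25·y_n + 8/25·y_{n+1}] ⇒ (1 − 8/25z)y_{n+1} = (1 + 17/25z)y_n
  ⇒ R(z) = (1 + 17/25z)/(1 − 8/25z).

Boundary: |R(x)|=1, x<0.
x=-1.16: |R|=0.1540
R=−1: 1+17/25x = −1+8/25x ⇒ -9/25x=2 ⇒ x=2/(-9/25)=-5.5556
Confirm numerically:
  x=-5.342: |R|=0.97163 <1
  x=-3.953: |R|=0.74528 <1
  x=-3.927: |R|=0.74020 <1
  x=-3.376: |R|=0.62283 <1
  x=-6.151: |R|=1.07222 >1
  x=-5.880: |R|=1.04053 >1
Stable set (-5.5556, 0).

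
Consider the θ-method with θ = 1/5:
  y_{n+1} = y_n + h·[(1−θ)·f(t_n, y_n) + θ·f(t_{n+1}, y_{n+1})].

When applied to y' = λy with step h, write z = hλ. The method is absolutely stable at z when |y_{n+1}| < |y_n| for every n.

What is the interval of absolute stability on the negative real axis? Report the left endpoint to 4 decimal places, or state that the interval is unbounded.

(-3.3333, 0).

Set f=λy, z=hλ:
  y_{n+1} = y_n + z·[4/5·y_n + 1/5·y_{n+1}] ⇒ (1 − 1/5z)y_{n+1} = (1 + 4/5z)y_n
  so R(z) = (1 + 4/5z)/(1 − 1/5z).

Solve |R(x)|<1 on ℝ⁻.
x=-1.63: |R|=0.2293
R=−1: 1+4/5x = −1+1/5x ⇒ -3/5x=2 ⇒ x=2/(-3/5)=-3.3333
Confirm numerically:
  x=-3.311: |R|=0.99194 <1
  x=-2.037: |R|=0.44735 <1
  x=-1.659: |R|=0.24568 <1
  x=-3.919: |R|=1.19700 >1
  x=-3.641: |R|=1.10682 >1
  x=-3.466: |R|=1.04701 >1
Interval (-3.3333, 0).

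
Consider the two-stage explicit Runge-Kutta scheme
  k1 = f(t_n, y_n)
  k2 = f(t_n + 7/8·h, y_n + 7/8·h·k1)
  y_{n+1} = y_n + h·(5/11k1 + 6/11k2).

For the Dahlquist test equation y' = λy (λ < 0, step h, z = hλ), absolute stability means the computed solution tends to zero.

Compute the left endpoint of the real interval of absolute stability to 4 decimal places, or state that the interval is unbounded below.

z* = -2.0952.

On y'=λy, z=hλ:
  k1=λy_n ⇒ h·k1=z·y_n;  k2=λ(1+7/8z)y_n ⇒ h·k2=z(1+7/8z)y_n
  y_{n+1}/y_n = 1 + 5/11z + 6/11z(1+7/8z) = 1 + z + 21/44z²
  ⇒ R(z) = 1 + z + 21/44z².

Need |R(x)|<1, x<0.
x=-0.72: |R|=0.5274
R=1: x+21/44x²=0 ⇒ x=−44/21=-2.0952; min R=1−1/(4·21/44)=0.4762>−1
Confirm numerically:
  x=-1.946: |R|=0.86139 <1
  x=-1.726: |R|=0.69583 <1
  x=-0.966: |R|=0.47937 <1
  x=-2.369: |R|=1.30953 >1
  x=-2.366: |R|=1.30575 >1
  x=-2.246: |R|=1.16161 >1
Stable set (-2.0952, 0).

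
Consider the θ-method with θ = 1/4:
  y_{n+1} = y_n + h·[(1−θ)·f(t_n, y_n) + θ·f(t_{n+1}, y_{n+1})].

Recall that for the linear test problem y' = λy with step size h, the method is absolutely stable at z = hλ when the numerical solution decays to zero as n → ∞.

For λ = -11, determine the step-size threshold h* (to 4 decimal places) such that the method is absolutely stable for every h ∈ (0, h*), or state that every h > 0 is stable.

Set f=λy, z=hλ:
  y_{n+1} = y_n + z·[3/4·y_n + 1/4·y_{n+1}] ⇒ (1 − 1/4z)y_{n+1} = (1 + 3/4z)y_n
  so R(z) = (1 + 3/4z)/(1 − 1/4z).

Solve |R(x)|<1 on ℝ⁻.
x=-1.55: |R|=0.1171
R=−1: 1+3/4x = −1+1/4x ⇒ -1/2x=2 ⇒ x=2/(-1/2)=-4.0000
Confirm numerically:
  x=-3.662: |R|=0.91177 <1
  x=-2.971: |R|=0.70478 <1
  x=-2.143: |R|=0.39541 <1
  x=-2.015: |R|=0.33998 <1
  x=-4.083: |R|=1.02054 >1
  x=-4.061: |R|=1.01513 >1
Stable set (-4.0000, 0).

(-4.0000,0); λ=-11 ⇒ h* = (4)/11 = 0.3636.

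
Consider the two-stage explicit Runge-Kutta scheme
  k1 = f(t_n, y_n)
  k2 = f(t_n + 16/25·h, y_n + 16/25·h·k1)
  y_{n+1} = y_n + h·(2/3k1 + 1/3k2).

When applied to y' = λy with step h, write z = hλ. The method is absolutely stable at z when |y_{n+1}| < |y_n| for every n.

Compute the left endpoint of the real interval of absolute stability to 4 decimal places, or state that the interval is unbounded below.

z* = -4.6875.

Set f=λy, z=hλ:
  k1=λy_n ⇒ h·k1=z·y_n;  k2=λ(1+16/25z)y_n ⇒ h·k2=z(1+16/25z)y_n
  y_{n+1}/y_n = 1 + 2/3z + 1/3z(1+16/25z) = 1 + z + 16/75z²
  R(z) = 1 + z + 16/75z².

Need |R(x)|<1, x<0.
x=-1.06: |R|=0.1797
R=1: x+16/75x²=0 ⇒ x=−75/16=-4.6875; min R=1−1/(4·16/75)=-0.1719>−1
Confirm numerically:
  x=-4.320: |R|=0.66131 <1
  x=-4.108: |R|=0.49214 <1
  x=-2.991: |R|=0.08250 <1
  x=-2.443: |R|=0.16977 <1
  x=-4.974: |R|=1.30401 >1
  x=-4.877: |R|=1.19716 >1
So |R|<1 on (-4.6875, 0).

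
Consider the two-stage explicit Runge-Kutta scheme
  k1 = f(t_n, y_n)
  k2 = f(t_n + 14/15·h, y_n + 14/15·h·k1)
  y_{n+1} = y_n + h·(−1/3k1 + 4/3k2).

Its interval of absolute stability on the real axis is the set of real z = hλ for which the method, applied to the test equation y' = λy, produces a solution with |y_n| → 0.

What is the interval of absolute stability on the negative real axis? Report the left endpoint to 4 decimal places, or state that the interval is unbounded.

Set f=λy, z=hλ:
  k1=λy_n ⇒ h·k1=z·y_n;  k2=λ(1+14/15z)y_n ⇒ h·k2=z(1+14/15z)y_n
  y_{n+1}/y_n = 1 − 1/3z + 4/3z(1+14/15z) = 1 + z + 56/45z²
  R(z) = 1 + z + 56/45z².

Need |R(x)|<1, x<0.
x=-1.64: |R|=2.7071
R=1: x+56/45x²=0 ⇒ x=−45/56=-0.8036; min R=1−1/(4·56/45)=0.7991>−1
Confirm numerically:
  x=-0.756: |R|=0.95524 <1
  x=-0.615: |R|=0.85568 <1
  x=-0.566: |R|=0.83267 <1
  x=-0.483: |R|=0.80732 <1
  x=-1.339: |R|=1.89219 >1
  x=-0.871: |R|=1.07309 >1
Interval (-0.8036, 0).

(-0.8036, 0).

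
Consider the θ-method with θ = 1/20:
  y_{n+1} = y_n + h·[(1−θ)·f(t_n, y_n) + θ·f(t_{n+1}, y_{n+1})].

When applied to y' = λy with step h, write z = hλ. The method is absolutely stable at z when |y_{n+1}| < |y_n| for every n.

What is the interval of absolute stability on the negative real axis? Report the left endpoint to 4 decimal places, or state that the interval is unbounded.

(-2.2222, 0).

Set f=λy, z=hλ:
  y_{n+1} = y_n + z·[19/20·y_n + 1/20·y_{n+1}] ⇒ (1 − 1/20z)y_{n+1} = (1 + 19/20z)y_n
  Hence R(z) = (1 + 19/20z)/(1 − 1/20z).

Need |R(x)|<1, x<0.
x=-0.61: |R|=0.4081
R=−1: 1+19/20x = −1+1/20x ⇒ -9/10x=2 ⇒ x=2/(-9/10)=-2.2222
Confirm numerically:
  x=-2.101: |R|=0.90127 <1
  x=-1.432: |R|=0.33632 <1
  x=-0.890: |R|=0.14792 <1
  x=-2.774: |R|=1.43611 >1
  x=-2.741: |R|=1.41062 >1
  x=-2.355: |R|=1.10691 >1
So |R|<1 on (-2.2222, 0).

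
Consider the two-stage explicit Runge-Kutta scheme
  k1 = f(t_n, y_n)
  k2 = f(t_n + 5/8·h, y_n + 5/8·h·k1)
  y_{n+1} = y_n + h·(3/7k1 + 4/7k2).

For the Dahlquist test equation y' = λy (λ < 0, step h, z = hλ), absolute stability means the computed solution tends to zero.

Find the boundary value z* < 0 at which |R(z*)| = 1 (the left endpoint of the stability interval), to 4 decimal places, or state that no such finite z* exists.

left endpoint -2.8000.

Test eqn y'=λy, z=hλ:
  k1=λy_n ⇒ h·k1=z·y_n;  k2=λ(1+5/8z)y_n ⇒ h·k2=z(1+5/8z)y_n
  y_{n+1}/y_n = 1 + 3/7z + 4/7z(1+5/8z) = 1 + z + 5/14z²
  Hence R(z) = 1 + z + 5/14z².

Find x<0 with |R(x)|<1.
x=-0.89: |R|=0.3929
R=1: x+5/14x²=0 ⇒ x=−14/5=-2.8000; min R=1−1/(4·5/14)=0.3000>−1
Confirm numerically:
  x=-2.727: |R|=0.92890 <1
  x=-2.410: |R|=0.66432 <1
  x=-1.609: |R|=0.31560 <1
  x=-1.284: |R|=0.30481 <1
  x=-3.299: |R|=1.58793 >1
  x=-2.843: |R|=1.04366 >1
Interval (-2.8000, 0).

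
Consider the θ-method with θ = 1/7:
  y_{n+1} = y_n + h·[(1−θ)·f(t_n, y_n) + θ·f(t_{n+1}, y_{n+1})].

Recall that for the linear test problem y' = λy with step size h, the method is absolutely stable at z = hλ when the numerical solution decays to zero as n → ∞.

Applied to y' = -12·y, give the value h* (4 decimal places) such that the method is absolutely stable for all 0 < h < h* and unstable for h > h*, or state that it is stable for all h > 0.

Test eqn y'=λy, z=hλ:
  y_{n+1} = y_n + z·[6/7·y_n + 1/7·y_{n+1}] ⇒ (1 − 1/7z)y_{n+1} = (1 + 6/7z)y_n
  ⇒ R(z) = (1 + 6/7z)/(1 − 1/7z).

Solve |R(x)|<1 on ℝ⁻.
x=-0.71: |R|=0.3554
R=−1: 1+6/7x = −1+1/7x ⇒ -5/7x=2 ⇒ x=2/(-5/7)=-2.8000
Confirm numerically:
  x=-1.840: |R|=0.45701 <1
  x=-1.246: |R|=0.05772 <1
  x=-1.207: |R|=0.02949 <1
  x=-1.201: |R|=0.02512 <1
  x=-3.113: |R|=1.15475 >1
  x=-2.974: |R|=1.08723 >1
  x=-2.951: |R|=1.07587 >1
So |R|<1 on (-2.8000, 0).

(-2.8000,0); λ=-12 ⇒ h* = (14/5)/12 = 0.2333.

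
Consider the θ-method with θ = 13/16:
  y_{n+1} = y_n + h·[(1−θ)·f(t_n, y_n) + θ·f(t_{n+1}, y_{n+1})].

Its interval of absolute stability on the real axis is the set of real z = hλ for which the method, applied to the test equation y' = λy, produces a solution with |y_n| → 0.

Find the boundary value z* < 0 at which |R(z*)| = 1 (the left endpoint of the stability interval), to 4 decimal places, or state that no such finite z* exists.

(−∞, 0) — no finite endpoint.

Test eqn y'=λy, z=hλ:
  y_{n+1} = y_n + z·[3/16·y_n + 13/16·y_{n+1}] ⇒ (1 − 13/16z)y_{n+1} = (1 + 3/16z)y_n
  R(z) = (1 + 3/16z)/(1 − 13/16z).

Need |R(x)|<1, x<0.
x=-0.82: |R|=0.5079
x=-2: |R|=0.2381
x=-10: |R|=0.0959
x=-100: |R|=0.2158
θ=13/16≥1/2 ⇒ |1+3/16x|<|1−13/16x| ∀x<0 ⇒ unbounded interval.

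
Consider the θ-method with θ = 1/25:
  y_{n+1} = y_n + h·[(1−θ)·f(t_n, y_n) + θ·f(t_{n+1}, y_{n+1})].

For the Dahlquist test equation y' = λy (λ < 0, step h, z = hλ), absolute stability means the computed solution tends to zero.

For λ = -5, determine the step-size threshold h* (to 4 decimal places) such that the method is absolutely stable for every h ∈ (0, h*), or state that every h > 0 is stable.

(-2.1739,0); λ=-5 ⇒ h* = (50/23)/5 = 0.4348.

On y'=λy, z=hλ:
  y_{n+1} = y_n + z·[24/25·y_n + 1/25·y_{n+1}] ⇒ (1 − 1/25z)y_{n+1} = (1 + 24/25z)y_n
  R(z) = (1 + 24/25z)/(1 − 1/25z).

Need |R(x)|<1, x<0.
x=-0.45: |R|=0.5580
R=−1: 1+24/25x = −1+1/25x ⇒ -23/25x=2 ⇒ x=2/(-23/25)=-2.1739
Confirm numerically:
  x=-2.092: |R|=0.93046 <1
  x=-1.967: |R|=0.82353 <1
  x=-1.279: |R|=0.21675 <1
  x=-2.597: |R|=1.35261 >1
  x=-2.257: |R|=1.07011 >1
Interval (-2.1739, 0).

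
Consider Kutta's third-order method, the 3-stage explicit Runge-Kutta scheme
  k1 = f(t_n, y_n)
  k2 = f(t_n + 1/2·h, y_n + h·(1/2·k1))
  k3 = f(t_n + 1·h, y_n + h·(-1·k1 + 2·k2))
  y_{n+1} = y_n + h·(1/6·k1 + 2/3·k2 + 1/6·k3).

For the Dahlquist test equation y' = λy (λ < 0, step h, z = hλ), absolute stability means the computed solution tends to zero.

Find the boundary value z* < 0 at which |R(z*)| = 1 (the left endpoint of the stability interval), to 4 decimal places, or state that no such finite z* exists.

z* = -2.5127.

Test eqn y'=λy, z=hλ:
  order 3, 3-stage ⇒ R(z)=1+z+z^2/2+z^3/6
  (e.g. R(-0.59)=0.54982, |R|=0.54982)

Boundary: |R(x)|=1, x<0.
x=-0.59: |R|=0.5498
|R(-1.29)|=0.1843 |R(-1.19)|=0.2372 |R(-0.79)|=0.4399
Bisect:
  x_lo=-3.0415 |R|=2.1056  x_hi=-0.2857 |R|=0.7512
  mid=-1.66360 |R|=0.04717 →hi
  mid=-2.35257 |R|=0.75536 →hi
  mid=-2.69705 |R|=1.32977 →lo
  mid=-2.52481 |R|=1.01995 →lo
  mid=-2.43869 |R|=0.88232 →hi
  mid=-2.48175 |R|=0.94976 →hi
  mid=-2.50328 |R|=0.98451 →hi
  mid=-2.51405 |R|=1.00214 →lo
  ...
  [-2.51287,-2.51270] ⇒ x*=-2.5127
So |R|<1 on (-2.5127, 0).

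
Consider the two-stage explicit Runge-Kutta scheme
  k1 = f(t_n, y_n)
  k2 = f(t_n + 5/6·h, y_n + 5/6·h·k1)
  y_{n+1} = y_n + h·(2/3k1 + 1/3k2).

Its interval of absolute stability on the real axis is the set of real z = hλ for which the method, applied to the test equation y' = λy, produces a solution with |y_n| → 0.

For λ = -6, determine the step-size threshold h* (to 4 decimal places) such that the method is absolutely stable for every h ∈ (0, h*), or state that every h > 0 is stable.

(-3.6000,0); λ=-6 ⇒ h* = (18/5)/6 = 0.6000.

Test eqn y'=λy, z=hλ:
  k1=λy_n ⇒ h·k1=z·y_n;  k2=λ(1+5/6z)y_n ⇒ h·k2=z(1+5/6z)y_n
  y_{n+1}/y_n = 1 + 2/3z + 1/3z(1+5/6z) = 1 + z + 5/18z²
  R(z) = 1 + z + 5/18z².

Boundary: |R(x)|=1, x<0.
x=-1.61: |R|=0.1100
R=1: x+5/18x²=0 ⇒ x=−18/5=-3.6000; min R=1−1/(4·5/18)=0.1000>−1
Confirm numerically:
  x=-3.215: |R|=0.65617 <1
  x=-1.914: |R|=0.10361 <1
  x=-1.608: |R|=0.11024 <1
  x=-4.080: |R|=1.54400 >1
  x=-3.855: |R|=1.27306 >1
  x=-3.702: |R|=1.10489 >1
Stable set (-3.6000, 0).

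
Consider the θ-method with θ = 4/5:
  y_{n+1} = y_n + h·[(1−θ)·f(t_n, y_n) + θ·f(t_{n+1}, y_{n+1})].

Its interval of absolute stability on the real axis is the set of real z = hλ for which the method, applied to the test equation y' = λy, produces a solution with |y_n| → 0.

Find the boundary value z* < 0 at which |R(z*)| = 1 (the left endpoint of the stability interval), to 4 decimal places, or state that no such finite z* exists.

unbounded; (−∞, 0).

On y'=λy, z=hλ:
  y_{n+1} = y_n + z·[1/5·y_n + 4/5·y_{n+1}] ⇒ (1 − 4/5z)y_{n+1} = (1 + 1/5z)y_n
  Hence R(z) = (1 + 1/5z)/(1 − 4/5z).

Solve |R(x)|<1 on ℝ⁻.
x=-1.32: |R|=0.3580
x=-2: |R|=0.2308
x=-10: |R|=0.1111
x=-100: |R|=0.2346
θ=4/5≥1/2 ⇒ |1+1/5x|<|1−4/5x| ∀x<0 ⇒ unbounded interval.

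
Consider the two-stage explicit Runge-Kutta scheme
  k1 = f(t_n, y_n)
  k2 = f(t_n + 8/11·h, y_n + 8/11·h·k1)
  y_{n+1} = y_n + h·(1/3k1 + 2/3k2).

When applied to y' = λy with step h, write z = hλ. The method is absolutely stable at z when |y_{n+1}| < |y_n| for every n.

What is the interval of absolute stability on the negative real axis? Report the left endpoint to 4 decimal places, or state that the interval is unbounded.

z∈(-2.0625,0).

With y'=λy (z=hλ):
  k1=λy_n ⇒ h·k1=z·y_n;  k2=λ(1+8/11z)y_n ⇒ h·k2=z(1+8/11z)y_n
  y_{n+1}/y_n = 1 + 1/3z + 2/3z(1+8/11z) = 1 + z + 16/33z²
  ⇒ R(z) = 1 + z + 16/33z².

Solve |R(x)|<1 on ℝ⁻.
x=-0.34: |R|=0.7160
R=1: x+16/33x²=0 ⇒ x=−33/16=-2.0625; min R=1−1/(4·16/33)=0.4844>−1
Confirm numerically:
  x=-1.950: |R|=0.89364 <1
  x=-1.548: |R|=0.61384 <1
  x=-1.434: |R|=0.56302 <1
  x=-0.867: |R|=0.49746 <1
  x=-2.396: |R|=1.38743 >1
  x=-2.146: |R|=1.08688 >1
Interval (-2.0625, 0).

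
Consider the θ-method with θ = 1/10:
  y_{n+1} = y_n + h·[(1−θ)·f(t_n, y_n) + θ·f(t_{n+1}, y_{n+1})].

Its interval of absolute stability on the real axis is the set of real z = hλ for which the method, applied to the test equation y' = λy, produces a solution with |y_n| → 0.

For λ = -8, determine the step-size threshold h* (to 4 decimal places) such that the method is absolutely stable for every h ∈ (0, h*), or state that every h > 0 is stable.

(-2.5000,0); λ=-8 ⇒ h* = (5/2)/8 = 0.3125.

Test eqn y'=λy, z=hλ:
  y_{n+1} = y_n + z·[9/10·y_n + 1/10·y_{n+1}] ⇒ (1 − 1/10z)y_{n+1} = (1 + 9/10z)y_n
  ⇒ R(z) = (1 + 9/10z)/(1 − 1/10z).

Need |R(x)|<1, x<0.
x=-1.1: |R|=0.0090
R=−1: 1+9/10x = −1+1/10x ⇒ -4/5x=2 ⇒ x=2/(-4/5)=-2.5000
Confirm numerically:
  x=-2.170: |R|=0.78307 <1
  x=-2.160: |R|=0.77632 <1
  x=-1.459: |R|=0.27324 <1
  x=-1.246: |R|=0.10795 <1
  x=-2.996: |R|=1.30532 >1
  x=-2.968: |R|=1.28871 >1
  x=-2.855: |R|=1.22093 >1
Interval (-2.5000, 0).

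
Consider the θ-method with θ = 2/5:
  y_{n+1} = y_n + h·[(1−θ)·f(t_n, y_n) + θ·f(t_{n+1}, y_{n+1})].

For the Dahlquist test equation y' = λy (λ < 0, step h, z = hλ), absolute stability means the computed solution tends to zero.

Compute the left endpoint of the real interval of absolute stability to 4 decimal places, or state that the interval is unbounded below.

left endpoint -10.0000.

With y'=λy (z=hλ):
  y_{n+1} = y_n + z·[3/5·y_n + 2/5·y_{n+1}] ⇒ (1 − 2/5z)y_{n+1} = (1 + 3/5z)y_n
  so R(z) = (1 + 3/5z)/(1 − 2/5z).

Solve |R(x)|<1 on ℝ⁻.
x=-1.37: |R|=0.1150
R=−1: 1+3/5x = −1+2/5x ⇒ -1/5x=2 ⇒ x=2/(-1/5)=-10.0000
Confirm numerically:
  x=-8.488: |R|=0.93120 <1
  x=-6.088: |R|=0.77224 <1
  x=-4.619: |R|=0.62207 <1
  x=-10.122: |R|=1.00483 >1
  x=-10.102: |R|=1.00405 >1
Stable set (-10.0000, 0).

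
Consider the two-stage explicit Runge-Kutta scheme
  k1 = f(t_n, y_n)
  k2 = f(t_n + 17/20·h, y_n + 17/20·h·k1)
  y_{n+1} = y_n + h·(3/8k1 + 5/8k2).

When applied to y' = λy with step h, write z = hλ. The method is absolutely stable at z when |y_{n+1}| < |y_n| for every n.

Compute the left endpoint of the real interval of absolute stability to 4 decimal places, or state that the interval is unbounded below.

With y'=λy (z=hλ):
  k1=λy_n ⇒ h·k1=z·y_n;  k2=λ(1+17/20z)y_n ⇒ h·k2=z(1+17/20z)y_n
  y_{n+1}/y_n = 1 + 3/8z + 5/8z(1+17/20z) = 1 + z + 17/32z²
  ⇒ R(z) = 1 + z + 17/32z².

Solve |R(x)|<1 on ℝ⁻.
x=-1.02: |R|=0.5327
R=1: x+17/32x²=0 ⇒ x=−32/17=-1.8824; min R=1−1/(4·17/32)=0.5294>−1
Confirm numerically:
  x=-1.230: |R|=0.57373 <1
  x=-1.177: |R|=0.55896 <1
  x=-1.105: |R|=0.54367 <1
  x=-1.088: |R|=0.54086 <1
  x=-2.166: |R|=1.32639 >1
  x=-1.987: |R|=1.11046 >1
So |R|<1 on (-1.8824, 0).

z* = -1.8824.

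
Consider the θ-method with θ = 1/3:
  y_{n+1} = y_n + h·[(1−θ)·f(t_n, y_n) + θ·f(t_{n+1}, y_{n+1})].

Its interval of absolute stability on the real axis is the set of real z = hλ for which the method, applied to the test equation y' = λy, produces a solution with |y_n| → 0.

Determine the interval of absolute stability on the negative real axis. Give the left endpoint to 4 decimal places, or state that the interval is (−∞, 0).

On y'=λy, z=hλ:
  y_{n+1} = y_n + z·[2/3·y_n + 1/3·y_{n+1}] ⇒ (1 − 1/3z)y_{n+1} = (1 + 2/3z)y_n
  R(z) = (1 + 2/3z)/(1 − 1/3z).

Solve |R(x)|<1 on ℝ⁻.
x=-1.66: |R|=0.0687
R=−1: 1+2/3x = −1+1/3x ⇒ -1/3x=2 ⇒ x=2/(-1/3)=-6.0000
Confirm numerically:
  x=-5.075: |R|=0.88545 <1
  x=-4.344: |R|=0.77451 <1
  x=-2.497: |R|=0.36274 <1
  x=-6.476: |R|=1.05023 >1
  x=-6.281: |R|=1.03028 >1
Interval (-6.0000, 0).

z∈(-6.0000,0).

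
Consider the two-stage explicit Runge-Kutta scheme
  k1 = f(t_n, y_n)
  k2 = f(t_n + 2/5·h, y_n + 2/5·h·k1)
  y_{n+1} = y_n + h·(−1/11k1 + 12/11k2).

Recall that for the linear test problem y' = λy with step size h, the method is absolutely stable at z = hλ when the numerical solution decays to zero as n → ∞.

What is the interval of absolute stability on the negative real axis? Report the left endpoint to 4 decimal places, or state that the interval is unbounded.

z∈(-2.2917,0).

Set f=λy, z=hλ:
  k1=λy_n ⇒ h·k1=z·y_n;  k2=λ(1+2/5z)y_n ⇒ h·k2=z(1+2/5z)y_n
  y_{n+1}/y_n = 1 − 1/11z + 12/11z(1+2/5z) = 1 + z + 24/55z²
  ⇒ R(z) = 1 + z + 24/55z².

Need |R(x)|<1, x<0.
x=-1.63: |R|=0.5294
R=1: x+24/55x²=0 ⇒ x=−55/24=-2.2917; min R=1−1/(4·24/55)=0.4271>−1
Confirm numerically:
  x=-1.649: |R|=0.53756 <1
  x=-1.537: |R|=0.49385 <1
  x=-1.483: |R|=0.47669 <1
  x=-1.448: |R|=0.46693 <1
  x=-2.848: |R|=1.69139 >1
  x=-2.734: |R|=1.52771 >1
  x=-2.362: |R|=1.07249 >1
So |R|<1 on (-2.2917, 0).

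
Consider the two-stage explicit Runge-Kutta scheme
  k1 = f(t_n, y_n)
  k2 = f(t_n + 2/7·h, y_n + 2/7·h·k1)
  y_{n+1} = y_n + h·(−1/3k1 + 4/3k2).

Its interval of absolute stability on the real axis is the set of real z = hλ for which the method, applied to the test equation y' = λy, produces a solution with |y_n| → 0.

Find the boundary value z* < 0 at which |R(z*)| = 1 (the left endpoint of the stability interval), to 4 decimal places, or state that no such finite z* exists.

left endpoint -2.6250.

With y'=λy (z=hλ):
  k1=λy_n ⇒ h·k1=z·y_n;  k2=λ(1+2/7z)y_n ⇒ h·k2=z(1+2/7z)y_n
  y_{n+1}/y_n = 1 − 1/3z + 4/3z(1+2/7z) = 1 + z + 8/21z²
  ⇒ R(z) = 1 + z + 8/21z².

Find x<0 with |R(x)|<1.
x=-1.45: |R|=0.3510
R=1: x+8/21x²=0 ⇒ x=−21/8=-2.6250; min R=1−1/(4·8/21)=0.3438>−1
Confirm numerically:
  x=-2.491: |R|=0.87284 <1
  x=-2.008: |R|=0.52802 <1
  x=-1.661: |R|=0.39002 <1
  x=-1.594: |R|=0.37394 <1
  x=-3.168: |R|=1.65532 >1
  x=-3.016: |R|=1.44924 >1
So |R|<1 on (-2.6250, 0).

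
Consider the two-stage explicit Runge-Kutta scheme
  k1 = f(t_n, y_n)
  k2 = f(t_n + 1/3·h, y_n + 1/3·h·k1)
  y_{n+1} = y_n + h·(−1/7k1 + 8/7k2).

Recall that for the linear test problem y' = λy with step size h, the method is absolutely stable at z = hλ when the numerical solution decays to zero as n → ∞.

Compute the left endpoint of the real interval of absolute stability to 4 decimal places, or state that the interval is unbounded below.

With y'=λy (z=hλ):
  k1=λy_n ⇒ h·k1=z·y_n;  k2=λ(1+1/3z)y_n ⇒ h·k2=z(1+1/3z)y_n
  y_{n+1}/y_n = 1 − 1/7z + 8/7z(1+1/3z) = 1 + z + 8/21z²
  so R(z) = 1 + z + 8/21z².

Solve |R(x)|<1 on ℝ⁻.
x=-0.88: |R|=0.4150
R=1: x+8/21x²=0 ⇒ x=−21/8=-2.6250; min R=1−1/(4·8/21)=0.3438>−1
Confirm numerically:
  x=-2.482: |R|=0.86479 <1
  x=-2.368: |R|=0.76816 <1
  x=-1.363: |R|=0.34472 <1
  x=-1.243: |R|=0.34559 <1
  x=-3.075: |R|=1.52714 >1
  x=-2.905: |R|=1.30987 >1
So |R|<1 on (-2.6250, 0).

z* = -2.6250.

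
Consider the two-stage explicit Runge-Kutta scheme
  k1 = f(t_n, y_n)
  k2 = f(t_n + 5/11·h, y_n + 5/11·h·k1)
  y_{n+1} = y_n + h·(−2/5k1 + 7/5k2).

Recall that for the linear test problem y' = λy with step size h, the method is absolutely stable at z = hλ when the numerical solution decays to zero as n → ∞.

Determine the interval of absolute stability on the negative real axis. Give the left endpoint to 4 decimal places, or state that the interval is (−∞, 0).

(-1.5714, 0).

Set f=λy, z=hλ:
  k1=λy_n ⇒ h·k1=z·y_n;  k2=λ(1+5/11z)y_n ⇒ h·k2=z(1+5/11z)y_n
  y_{n+1}/y_n = 1 − 2/5z + 7/5z(1+5/11z) = 1 + z + 7/11z²
  ⇒ R(z) = 1 + z + 7/11z².

Solve |R(x)|<1 on ℝ⁻.
x=-0.93: |R|=0.6204
R=1: x+7/11x²=0 ⇒ x=−11/7=-1.5714; min R=1−1/(4·7/11)=0.6071>−1
Confirm numerically:
  x=-1.458: |R|=0.89476 <1
  x=-1.415: |R|=0.85914 <1
  x=-0.763: |R|=0.60747 <1
  x=-2.051: |R|=1.62593 >1
  x=-2.031: |R|=1.59398 >1
Stable set (-1.5714, 0).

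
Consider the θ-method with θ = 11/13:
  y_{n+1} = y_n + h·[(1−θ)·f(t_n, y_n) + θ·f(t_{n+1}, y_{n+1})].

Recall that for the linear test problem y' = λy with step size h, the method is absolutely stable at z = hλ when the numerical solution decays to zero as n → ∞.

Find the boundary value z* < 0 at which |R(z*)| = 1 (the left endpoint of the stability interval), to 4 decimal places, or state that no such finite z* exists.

(−∞, 0) — no finite endpoint.

Test eqn y'=λy, z=hλ:
  y_{n+1} = y_n + z·[2/13·y_n + 11/13·y_{n+1}] ⇒ (1 − 11/13z)y_{n+1} = (1 + 2/13z)y_n
  so R(z) = (1 + 2/13z)/(1 − 11/13z).

Boundary: |R(x)|=1, x<0.
x=-1.15: |R|=0.4172
x=-2: |R|=0.2571
x=-10: |R|=0.0569
x=-100: |R|=0.1680
θ=11/13≥1/2 ⇒ |1+2/13x|<|1−11/13x| ∀x<0 ⇒ stable on all of ℝ⁻.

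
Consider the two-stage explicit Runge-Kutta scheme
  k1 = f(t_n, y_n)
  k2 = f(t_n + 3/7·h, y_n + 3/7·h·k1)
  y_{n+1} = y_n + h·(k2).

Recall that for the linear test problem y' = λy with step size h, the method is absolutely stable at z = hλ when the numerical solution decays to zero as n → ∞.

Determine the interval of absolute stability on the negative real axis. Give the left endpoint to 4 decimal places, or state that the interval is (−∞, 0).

z∈(-2.3333,0).

On y'=λy, z=hλ:
  k1=λy_n ⇒ h·k1=z·y_n;  k2=λ(1+3/7z)y_n ⇒ h·k2=z(1+3/7z)y_n
  y_{n+1}/y_n = 1 + z(1+3/7z) = 1 + z + 3/7z²
  Hence R(z) = 1 + z + 3/7z².

Need |R(x)|<1, x<0.
x=-0.56: |R|=0.5744
R=1: x+3/7x²=0 ⇒ x=−7/3=-2.3333; min R=1−1/(4·3/7)=0.4167>−1
Confirm numerically:
  x=-1.853: |R|=0.61855 <1
  x=-1.629: |R|=0.50827 <1
  x=-1.539: |R|=0.47608 <1
  x=-1.416: |R|=0.44331 <1
  x=-2.440: |R|=1.11154 >1
  x=-2.379: |R|=1.04656 >1
Stable set (-2.3333, 0).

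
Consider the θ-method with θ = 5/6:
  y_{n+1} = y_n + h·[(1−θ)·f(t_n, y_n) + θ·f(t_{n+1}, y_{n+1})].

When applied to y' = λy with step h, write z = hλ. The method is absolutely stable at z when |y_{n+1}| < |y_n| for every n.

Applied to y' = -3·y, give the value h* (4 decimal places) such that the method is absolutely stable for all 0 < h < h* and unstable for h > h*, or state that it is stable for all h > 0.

Test eqn y'=λy, z=hλ:
  y_{n+1} = y_n + z·[1/6·y_n + 5/6·y_{n+1}] ⇒ (1 − 5/6z)y_{n+1} = (1 + 1/6z)y_n
  R(z) = (1 + 1/6z)/(1 − 5/6z).

Find x<0 with |R(x)|<1.
x=-0.62: |R|=0.5912
x=-2: |R|=0.2500
x=-10: |R|=0.0714
x=-100: |R|=0.1858
θ=5/6≥1/2 ⇒ |1+1/6x|<|1−5/6x| ∀x<0 ⇒ stable on all of ℝ⁻.

(−∞, 0) — no finite endpoint. Any h>0 works for λ=-3.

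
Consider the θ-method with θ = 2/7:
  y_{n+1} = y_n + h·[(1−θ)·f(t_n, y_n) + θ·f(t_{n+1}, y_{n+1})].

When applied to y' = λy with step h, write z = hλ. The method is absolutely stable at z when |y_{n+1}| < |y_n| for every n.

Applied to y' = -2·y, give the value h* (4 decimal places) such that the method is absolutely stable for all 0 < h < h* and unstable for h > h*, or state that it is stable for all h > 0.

(-4.6667,0); λ=-2 ⇒ h* = (14/3)/2 = 2.3333.

Set f=λy, z=hλ:
  y_{n+1} = y_n + z·[5/7·y_n + 2/7·y_{n+1}] ⇒ (1 − 2/7z)y_{n+1} = (1 + 5/7z)y_n
  so R(z) = (1 + 5/7z)/(1 − 2/7z).

Find x<0 with |R(x)|<1.
x=-0.61: |R|=0.4805
R=−1: 1+5/7x = −1+2/7x ⇒ -3/7x=2 ⇒ x=2/(-3/7)=-4.6667
Confirm numerically:
  x=-3.509: |R|=0.75225 <1
  x=-3.179: |R|=0.66589 <1
  x=-2.714: |R|=0.52864 <1
  x=-4.983: |R|=1.05594 >1
  x=-4.784: |R|=1.02125 >1
So |R|<1 on (-4.6667, 0).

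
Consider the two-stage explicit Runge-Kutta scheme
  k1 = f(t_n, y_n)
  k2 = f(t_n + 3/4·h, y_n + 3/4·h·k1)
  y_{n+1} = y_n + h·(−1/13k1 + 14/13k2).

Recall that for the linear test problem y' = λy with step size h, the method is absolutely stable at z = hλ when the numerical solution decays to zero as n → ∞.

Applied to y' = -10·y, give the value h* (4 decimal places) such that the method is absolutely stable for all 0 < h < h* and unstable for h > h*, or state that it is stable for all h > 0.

(-1.2381,0); λ=-10 ⇒ h* = (26/21)/10 = 0.1238.

On y'=λy, z=hλ:
  k1=λy_n ⇒ h·k1=z·y_n;  k2=λ(1+3/4z)y_n ⇒ h·k2=z(1+3/4z)y_n
  y_{n+1}/y_n = 1 − 1/13z + 14/13z(1+3/4z) = 1 + z + 21/26z²
  Hence R(z) = 1 + z + 21/26z².

Need |R(x)|<1, x<0.
x=-0.57: |R|=0.6924
R=1: x+21/26x²=0 ⇒ x=−26/21=-1.2381; min R=1−1/(4·21/26)=0.6905>−1
Confirm numerically:
  x=-0.852: |R|=0.73431 <1
  x=-0.810: |R|=0.71993 <1
  x=-0.640: |R|=0.69083 <1
  x=-1.753: |R|=1.72905 >1
  x=-1.392: |R|=1.17304 >1
Stable set (-1.2381, 0).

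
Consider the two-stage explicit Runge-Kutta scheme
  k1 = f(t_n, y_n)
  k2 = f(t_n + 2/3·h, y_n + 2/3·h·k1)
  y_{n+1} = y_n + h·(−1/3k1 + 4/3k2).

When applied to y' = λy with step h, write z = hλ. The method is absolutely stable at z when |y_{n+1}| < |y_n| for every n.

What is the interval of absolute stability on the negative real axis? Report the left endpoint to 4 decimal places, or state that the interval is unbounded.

z∈(-1.1250,0).

On y'=λy, z=hλ:
  k1=λy_n ⇒ h·k1=z·y_n;  k2=λ(1+2/3z)y_n ⇒ h·k2=z(1+2/3z)y_n
  y_{n+1}/y_n = 1 − 1/3z + 4/3z(1+2/3z) = 1 + z + 8/9z²
  Hence R(z) = 1 + z + 8/9z².

Boundary: |R(x)|=1, x<0.
x=-1.02: |R|=0.9048
R=1: x+8/9x²=0 ⇒ x=−9/8=-1.1250; min R=1−1/(4·8/9)=0.7188>−1
Confirm numerically:
  x=-0.863: |R|=0.79902 <1
  x=-0.838: |R|=0.78622 <1
  x=-0.468: |R|=0.72669 <1
  x=-1.625: |R|=1.72222 >1
  x=-1.570: |R|=1.62102 >1
  x=-1.383: |R|=1.31717 >1
So |R|<1 on (-1.1250, 0).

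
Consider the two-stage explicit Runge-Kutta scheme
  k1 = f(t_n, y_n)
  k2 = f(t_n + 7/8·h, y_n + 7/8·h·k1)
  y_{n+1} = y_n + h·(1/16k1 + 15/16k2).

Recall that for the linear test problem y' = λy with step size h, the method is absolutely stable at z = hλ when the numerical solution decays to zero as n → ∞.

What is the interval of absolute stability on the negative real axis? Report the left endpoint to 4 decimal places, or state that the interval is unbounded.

(-1.2190, 0).

On y'=λy, z=hλ:
  k1=λy_n ⇒ h·k1=z·y_n;  k2=λ(1+7/8z)y_n ⇒ h·k2=z(1+7/8z)y_n
  y_{n+1}/y_n = 1 + 1/16z + 15/16z(1+7/8z) = 1 + z + 105/128z²
  Hence R(z) = 1 + z + 105/128z².

Find x<0 with |R(x)|<1.
x=-1.74: |R|=1.7436
R=1: x+105/128x²=0 ⇒ x=−128/105=-1.2190; min R=1−1/(4·105/128)=0.6952>−1
Confirm numerically:
  x=-1.013: |R|=0.82878 <1
  x=-0.577: |R|=0.69611 <1
  x=-0.552: |R|=0.69795 <1
  x=-0.519: |R|=0.70196 <1
  x=-1.568: |R|=1.44884 >1
  x=-1.392: |R|=1.19749 >1
So |R|<1 on (-1.2190, 0).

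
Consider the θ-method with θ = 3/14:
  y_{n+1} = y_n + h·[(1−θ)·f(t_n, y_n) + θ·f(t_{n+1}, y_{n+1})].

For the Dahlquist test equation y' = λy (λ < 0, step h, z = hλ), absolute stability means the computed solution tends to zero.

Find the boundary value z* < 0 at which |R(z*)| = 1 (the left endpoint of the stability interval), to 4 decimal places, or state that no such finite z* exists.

On y'=λy, z=hλ:
  y_{n+1} = y_n + z·[11/14·y_n + 3/14·y_{n+1}] ⇒ (1 − 3/14z)y_{n+1} = (1 + 11/14z)y_n
  so R(z) = (1 + 11/14z)/(1 − 3/14z).

Need |R(x)|<1, x<0.
x=-0.37: |R|=0.6572
R=−1: 1+11/14x = −1+3/14x ⇒ -4/7x=2 ⇒ x=2/(-4/7)=-3.5000
Confirm numerically:
  x=-2.565: |R|=0.65522 <1
  x=-2.192: |R|=0.49145 <1
  x=-2.126: |R|=0.46059 <1
  x=-3.972: |R|=1.14570 >1
  x=-3.644: |R|=1.04621 >1
  x=-3.611: |R|=1.03576 >1
Interval (-3.5000, 0).

left endpoint -3.5000.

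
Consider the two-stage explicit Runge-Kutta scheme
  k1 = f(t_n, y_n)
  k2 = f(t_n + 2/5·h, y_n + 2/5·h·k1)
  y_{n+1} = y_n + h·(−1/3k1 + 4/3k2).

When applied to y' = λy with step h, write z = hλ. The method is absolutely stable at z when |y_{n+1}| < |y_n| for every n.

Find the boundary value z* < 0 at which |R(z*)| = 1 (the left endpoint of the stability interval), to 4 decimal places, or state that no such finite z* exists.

Test eqn y'=λy, z=hλ:
  k1=λy_n ⇒ h·k1=z·y_n;  k2=λ(1+2/5z)y_n ⇒ h·k2=z(1+2/5z)y_n
  y_{n+1}/y_n = 1 − 1/3z + 4/3z(1+2/5z) = 1 + z + 8/15z²
  ⇒ R(z) = 1 + z + 8/15z².

Need |R(x)|<1, x<0.
x=-1.76: |R|=0.8921
R=1: x+8/15x²=0 ⇒ x=−15/8=-1.8750; min R=1−1/(4·8/15)=0.5312>−1
Confirm numerically:
  x=-1.142: |R|=0.55355 <1
  x=-1.106: |R|=0.54639 <1
  x=-0.819: |R|=0.53874 <1
  x=-2.332: |R|=1.56839 >1
  x=-2.077: |R|=1.22376 >1
  x=-2.045: |R|=1.18541 >1
Interval (-1.8750, 0).

z* = -1.8750.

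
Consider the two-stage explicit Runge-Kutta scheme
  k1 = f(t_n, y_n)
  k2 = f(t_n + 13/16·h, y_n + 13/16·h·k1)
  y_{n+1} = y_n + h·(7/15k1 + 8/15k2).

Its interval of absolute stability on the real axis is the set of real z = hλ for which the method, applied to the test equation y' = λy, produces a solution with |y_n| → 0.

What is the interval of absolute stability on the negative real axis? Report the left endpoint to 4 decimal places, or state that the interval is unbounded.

Test eqn y'=λy, z=hλ:
  k1=λy_n ⇒ h·k1=z·y_n;  k2=λ(1+13/16z)y_n ⇒ h·k2=z(1+13/16z)y_n
  y_{n+1}/y_n = 1 + 7/15z + 8/15z(1+13/16z) = 1 + z + 13/30z²
  R(z) = 1 + z + 13/30z².

Need |R(x)|<1, x<0.
x=-1.51: |R|=0.4780
R=1: x+13/30x²=0 ⇒ x=−30/13=-2.3077; min R=1−1/(4·13/30)=0.4231>−1
Confirm numerically:
  x=-1.938: |R|=0.68953 <1
  x=-1.800: |R|=0.60400 <1
  x=-1.775: |R|=0.59027 <1
  x=-0.944: |R|=0.44216 <1
  x=-2.811: |R|=1.61308 >1
  x=-2.716: |R|=1.48055 >1
  x=-2.448: |R|=1.14884 >1
Stable set (-2.3077, 0).

(-2.3077, 0).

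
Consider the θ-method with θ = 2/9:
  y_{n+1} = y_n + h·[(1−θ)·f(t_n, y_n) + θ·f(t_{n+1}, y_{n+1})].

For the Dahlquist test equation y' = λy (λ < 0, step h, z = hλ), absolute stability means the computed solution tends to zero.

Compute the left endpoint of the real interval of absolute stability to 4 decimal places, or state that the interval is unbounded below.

With y'=λy (z=hλ):
  y_{n+1} = y_n + z·[7/9·y_n + 2/9·y_{n+1}] ⇒ (1 − 2/9z)y_{n+1} = (1 + 7/9z)y_n
  ⇒ R(z) = (1 + 7/9z)/(1 − 2/9z).

Boundary: |R(x)|=1, x<0.
x=-0.49: |R|=0.5581
R=−1: 1+7/9x = −1+2/9x ⇒ -5/9x=2 ⇒ x=2/(-5/9)=-3.6000
Confirm numerically:
  x=-2.418: |R|=0.57285 <1
  x=-1.920: |R|=0.34579 <1
  x=-1.624: |R|=0.19334 <1
  x=-1.600: |R|=0.18033 <1
  x=-4.150: |R|=1.15896 >1
  x=-4.079: |R|=1.13959 >1
  x=-3.724: |R|=1.03769 >1
So |R|<1 on (-3.6000, 0).

z* = -3.6000.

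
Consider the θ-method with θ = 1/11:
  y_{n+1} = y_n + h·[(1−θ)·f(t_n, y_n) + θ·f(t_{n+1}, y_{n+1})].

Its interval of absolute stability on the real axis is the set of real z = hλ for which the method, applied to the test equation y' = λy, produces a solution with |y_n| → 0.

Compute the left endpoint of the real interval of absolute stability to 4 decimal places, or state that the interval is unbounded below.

z* = -2.4444.

Set f=λy, z=hλ:
  y_{n+1} = y_n + z·[10/11·y_n + 1/11·y_{n+1}] ⇒ (1 − 1/11z)y_{n+1} = (1 + 10/11z)y_n
  so R(z) = (1 + 10/11z)/(1 − 1/11z).

Solve |R(x)|<1 on ℝ⁻.
x=-1.11: |R|=0.0083
R=−1: 1+10/11x = −1+1/11x ⇒ -9/11x=2 ⇒ x=2/(-9/11)=-2.4444
Confirm numerically:
  x=-2.200: |R|=0.83333 <1
  x=-1.660: |R|=0.44234 <1
  x=-1.491: |R|=0.31303 <1
  x=-1.092: |R|=0.00662 <1
  x=-2.718: |R|=1.17947 >1
  x=-2.511: |R|=1.04433 >1
  x=-2.480: |R|=1.02374 >1
So |R|<1 on (-2.4444, 0).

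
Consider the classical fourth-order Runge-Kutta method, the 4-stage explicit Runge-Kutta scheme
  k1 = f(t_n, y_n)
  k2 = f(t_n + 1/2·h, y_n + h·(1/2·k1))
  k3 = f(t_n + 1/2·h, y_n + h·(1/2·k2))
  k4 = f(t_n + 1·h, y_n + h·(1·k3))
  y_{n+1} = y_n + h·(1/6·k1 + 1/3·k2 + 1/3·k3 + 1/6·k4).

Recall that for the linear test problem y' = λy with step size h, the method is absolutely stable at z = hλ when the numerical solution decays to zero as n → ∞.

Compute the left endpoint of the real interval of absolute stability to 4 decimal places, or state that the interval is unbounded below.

left endpoint -2.7853.

Test eqn y'=λy, z=hλ:
  order 4, 4-stage ⇒ R(z)=1+z+z^2/2+z^3/6+z^4/24
  (e.g. R(-1.7)=0.27417, |R|=0.27417)

Solve |R(x)|<1 on ℝ⁻.
x=-1.7: |R|=0.2742
|R(-2.58)|=0.7321 |R(-1.54)|=0.2714 |R(-0.88)|=0.4186
Bisect:
  x_lo=-3.4540 |R|=2.5738  x_hi=-0.0549 |R|=0.9466
  mid=-1.75449 |R|=0.27932 →hi
  mid=-2.60427 |R|=0.75965 →hi
  mid=-3.02915 |R|=1.43438 →lo
  mid=-2.81671 |R|=1.04841 →lo
  mid=-2.71049 |R|=0.89295 →hi
  mid=-2.76360 |R|=0.96778 →hi
  mid=-2.79015 |R|=1.00735 →lo
  mid=-2.77688 |R|=0.98738 →hi
  mid=-2.78352 |R|=0.99732 →hi
  mid=-2.78684 |R|=1.00233 →lo
  ...
  [-2.78538,-2.78518] ⇒ x*=-2.7853
So |R|<1 on (-2.7853, 0).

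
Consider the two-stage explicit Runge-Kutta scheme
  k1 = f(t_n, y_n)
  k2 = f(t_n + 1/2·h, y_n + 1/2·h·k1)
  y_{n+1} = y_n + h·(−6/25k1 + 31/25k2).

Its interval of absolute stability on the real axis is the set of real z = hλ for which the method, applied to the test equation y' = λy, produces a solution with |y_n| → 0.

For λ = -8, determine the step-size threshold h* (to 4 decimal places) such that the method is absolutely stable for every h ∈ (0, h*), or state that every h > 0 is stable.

With y'=λy (z=hλ):
  k1=λy_n ⇒ h·k1=z·y_n;  k2=λ(1+1/2z)y_n ⇒ h·k2=z(1+1/2z)y_n
  y_{n+1}/y_n = 1 − 6/25z + 31/25z(1+1/2z) = 1 + z + 31/50z²
  R(z) = 1 + z + 31/50z².

Solve |R(x)|<1 on ℝ⁻.
x=-0.69: |R|=0.6052
R=1: x+31/50x²=0 ⇒ x=−50/31=-1.6129; min R=1−1/(4·31/50)=0.5968>−1
Confirm numerically:
  x=-1.468: |R|=0.86811 <1
  x=-0.939: |R|=0.60767 <1
  x=-0.938: |R|=0.60750 <1
  x=-1.863: |R|=1.28888 >1
  x=-1.810: |R|=1.22118 >1
Stable set (-1.6129, 0).

(-1.6129,0); λ=-8 ⇒ h* = (50/31)/8 = 0.2016.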